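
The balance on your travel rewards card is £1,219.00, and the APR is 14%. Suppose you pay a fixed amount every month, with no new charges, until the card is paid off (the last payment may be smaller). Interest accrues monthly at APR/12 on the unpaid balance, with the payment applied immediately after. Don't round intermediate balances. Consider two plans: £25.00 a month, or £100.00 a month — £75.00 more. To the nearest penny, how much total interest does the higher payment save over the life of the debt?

Monthly rate r = 14%/12 = 1.16667% = 0.0116667.
At £25.00/mo: n = ⌈−ln(1 − rB₀/P)/ln(1+r)⌉ = 73 payments (last £13.40); total interest = total paid − £1,219.00 = £594.40.
At £100.00/mo: 14 payments (last £22.65); total interest £103.65.
Interest saved = £594.40 − £103.65 = £490.75.

£490.75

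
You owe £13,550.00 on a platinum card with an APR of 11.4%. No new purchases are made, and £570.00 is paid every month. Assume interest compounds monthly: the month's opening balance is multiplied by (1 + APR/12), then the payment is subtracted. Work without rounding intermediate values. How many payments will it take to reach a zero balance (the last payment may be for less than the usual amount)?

Monthly rate r = 11.4%/12 = 0.95% = 0.0095.
Recurrence: B ← B·(1+r) − £570.00.
Month 1: interest £128.72; balance after payment £13,108.73.
Month 2: interest £124.53; balance after payment £12,663.26.
Closed form: n = −ln(1 − rB₀/P)/ln(1+r) = −ln(0.77417)/ln(1.0095) ≈ 27.072, so the balance reaches zero during payment 28.

28 months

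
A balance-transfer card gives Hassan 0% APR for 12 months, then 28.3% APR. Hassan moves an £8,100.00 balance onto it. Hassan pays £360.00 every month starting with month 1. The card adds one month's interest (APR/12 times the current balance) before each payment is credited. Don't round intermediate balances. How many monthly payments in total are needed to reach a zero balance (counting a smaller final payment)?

25 payments

Promo months 1–12 at r₀ = 0%/12 = 0; months 13+ at r₁ = 28.3%/12 = 0.0235833.
After month 12 (no interest yet): B = £8,100.00 − 12·£360.00 = £3,780.00.
Then at r₁ with £360.00/mo: n₂ = −ln(1 − r₁·B/P)/ln(1+r₁) ≈ 12.21 → 13 more payments.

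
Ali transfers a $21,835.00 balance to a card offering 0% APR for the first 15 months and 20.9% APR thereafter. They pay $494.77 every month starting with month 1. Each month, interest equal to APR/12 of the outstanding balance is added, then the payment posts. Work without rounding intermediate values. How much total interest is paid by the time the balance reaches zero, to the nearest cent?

$5,874.21

Promo months 1–15 at r₀ = 0%/12 = 0; months 16+ at r₁ = 20.9%/12 = 0.0174167.
After month 15 (no interest yet): B = $21,835.00 − 15·$494.77 = $14,413.45.
Then at r₁ with $494.77/mo: n₂ = −ln(1 − r₁·B/P)/ln(1+r₁) ≈ 41.00 → 42 more payments.
Total paid = 56·$494.77 + $2.09 = $27,709.21; interest = $27,709.21 − $21,835.00 = $5,874.21.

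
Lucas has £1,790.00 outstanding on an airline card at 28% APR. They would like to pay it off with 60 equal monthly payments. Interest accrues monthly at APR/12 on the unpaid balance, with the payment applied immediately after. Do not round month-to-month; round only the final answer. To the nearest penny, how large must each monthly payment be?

Monthly rate r = 28%/12 = 2.33333% = 0.0233333.
Level-payment amortization: P = B₀·r / (1 − (1+r)^(−n)) = 1790.00·0.0233333 / (1 − 1.02333^(−60)).
Denominator 1 − (1+r)^(−60) = 0.749404796.
P = 41.7667 / 0.749404796 ≈ 55.73.

£55.73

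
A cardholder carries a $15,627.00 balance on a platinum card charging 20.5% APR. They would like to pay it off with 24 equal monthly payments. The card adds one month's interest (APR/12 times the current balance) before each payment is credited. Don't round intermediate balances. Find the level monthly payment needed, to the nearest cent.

Monthly rate r = 20.5%/12 = 1.70833% = 0.0170833.
Level-payment amortization: P = B₀·r / (1 − (1+r)^(−n)) = 15627.00·0.0170833 / (1 − 1.01708^(−24)).
Denominator 1 − (1+r)^(−24) = 0.334047743.
P = 266.961 / 0.334047743 ≈ 799.17.

$799.17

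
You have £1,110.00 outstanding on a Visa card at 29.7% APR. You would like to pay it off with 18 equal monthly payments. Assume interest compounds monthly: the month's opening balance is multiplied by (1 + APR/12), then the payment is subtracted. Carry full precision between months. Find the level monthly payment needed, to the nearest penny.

Monthly rate r = 29.7%/12 = 2.475% = 0.02475.
Level-payment amortization: P = B₀·r / (1 − (1+r)^(−n)) = 1110.00·0.02475 / (1 − 1.02475^(−18)).
Denominator 1 − (1+r)^(−18) = 0.356012683.
P = 27.4725 / 0.356012683 ≈ 77.17.

£77.17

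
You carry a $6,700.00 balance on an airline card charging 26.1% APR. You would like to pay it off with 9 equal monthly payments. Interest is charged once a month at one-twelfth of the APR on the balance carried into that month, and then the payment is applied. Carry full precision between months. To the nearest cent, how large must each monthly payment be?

$827.72

Monthly rate r = 26.1%/12 = 2.175% = 0.02175.
Level-payment amortization: P = B₀·r / (1 − (1+r)^(−n)) = 6700.00·0.02175 / (1 − 1.02175^(−9)).
Denominator 1 − (1+r)^(−9) = 0.176055076.
P = 145.725 / 0.176055076 ≈ 827.72.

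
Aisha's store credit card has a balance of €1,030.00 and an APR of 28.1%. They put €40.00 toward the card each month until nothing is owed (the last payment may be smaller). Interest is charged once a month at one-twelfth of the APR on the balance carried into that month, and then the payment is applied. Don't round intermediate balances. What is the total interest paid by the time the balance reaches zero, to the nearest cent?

€566.41

Monthly rate r = 28.1%/12 = 2.34167% = 0.0234167.
Payoff takes n = ⌈−ln(1 − rB₀/P)/ln(1+r)⌉ = ⌈39.909⌉ = 40 payments; the last is €36.41.
Total paid = 39·€40.00 + €36.41 = €1,596.41.
Total interest = total paid − principal = €1,596.41 − €1,030.00 = €566.41.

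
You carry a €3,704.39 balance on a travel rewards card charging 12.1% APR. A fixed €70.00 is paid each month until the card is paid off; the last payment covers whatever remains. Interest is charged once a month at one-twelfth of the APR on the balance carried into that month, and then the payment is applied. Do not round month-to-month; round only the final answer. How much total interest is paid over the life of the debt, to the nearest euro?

Monthly rate r = 12.1%/12 = 1.00833% = 0.0100833.
Payoff takes n = ⌈−ln(1 − rB₀/P)/ln(1+r)⌉ = ⌈76.023⌉ = 77 payments; the last is €1.64.
Total paid = 76·€70.00 + €1.64 = €5,321.64.
Total interest = total paid − principal = €5,321.64 − €3,704.39 = €1,617.25.

€1,617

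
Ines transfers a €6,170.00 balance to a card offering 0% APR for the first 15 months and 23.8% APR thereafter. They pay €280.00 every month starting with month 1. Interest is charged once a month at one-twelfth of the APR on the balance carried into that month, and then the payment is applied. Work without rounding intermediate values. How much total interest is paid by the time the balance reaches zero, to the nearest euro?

Promo months 1–15 at r₀ = 0%/12 = 0; months 16+ at r₁ = 23.8%/12 = 0.0198333.
After month 15 (no interest yet): B = €6,170.00 − 15·€280.00 = €1,970.00.
Then at r₁ with €280.00/mo: n₂ = −ln(1 − r₁·B/P)/ln(1+r₁) ≈ 7.65 → 8 more payments.
Total paid = 22·€280.00 + €183.34 = €6,343.34; interest = €6,343.34 − €6,170.00 = €173.34.

€173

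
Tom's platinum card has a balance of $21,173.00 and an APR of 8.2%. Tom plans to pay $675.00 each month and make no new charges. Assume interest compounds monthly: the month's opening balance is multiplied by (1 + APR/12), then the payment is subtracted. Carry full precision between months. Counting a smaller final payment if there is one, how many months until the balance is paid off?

Monthly rate r = 8.2%/12 = 0.683333% = 0.00683333.
Recurrence: B ← B·(1+r) − $675.00.
Month 1: interest $144.68; balance after payment $20,642.68.
Month 2: interest $141.06; balance after payment $20,108.74.
Closed form: n = −ln(1 − rB₀/P)/ln(1+r) = −ln(0.78566)/ln(1.00683) ≈ 35.423, so the balance reaches zero during payment 36.

36 payments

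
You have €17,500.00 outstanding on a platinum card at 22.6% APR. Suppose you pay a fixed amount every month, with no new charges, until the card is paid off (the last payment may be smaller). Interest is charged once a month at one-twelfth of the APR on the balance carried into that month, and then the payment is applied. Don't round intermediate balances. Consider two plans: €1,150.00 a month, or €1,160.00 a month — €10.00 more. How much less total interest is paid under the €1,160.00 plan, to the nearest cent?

€34.06

Monthly rate r = 22.6%/12 = 1.88333% = 0.0188333.
At €1,150.00/mo: n = ⌈−ln(1 − rB₀/P)/ln(1+r)⌉ = 19 payments (last €115.46); total interest = total paid − €17,500.00 = €3,315.46.
At €1,160.00/mo: 18 payments (last €1,061.40); total interest €3,281.40.
Interest saved = €3,315.46 − €3,281.40 = €34.06.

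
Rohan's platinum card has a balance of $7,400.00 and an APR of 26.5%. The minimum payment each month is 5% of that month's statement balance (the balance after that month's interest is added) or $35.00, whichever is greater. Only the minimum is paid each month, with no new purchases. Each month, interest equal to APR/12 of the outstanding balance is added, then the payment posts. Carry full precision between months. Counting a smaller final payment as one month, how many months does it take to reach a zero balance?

Monthly rate r = 26.5%/12 = 2.20833% = 0.0220833.
While 5% of the post-interest balance exceeds $35.00, each month B ← (B·(1+r))·(1 − 0.05), i.e. B shrinks by the factor (1+r)·0.95 = 0.97098.
This holds for months 1–81. Entering month 82 the balance is $681.14; 5% of the post-interest balance is now below $35.00, so the flat $35.00 minimum applies from here.
From month 82 a fixed $35.00 at rate r clears $681.14 in 26 more payments. Total: 81 + 26 = 107 months.

107 months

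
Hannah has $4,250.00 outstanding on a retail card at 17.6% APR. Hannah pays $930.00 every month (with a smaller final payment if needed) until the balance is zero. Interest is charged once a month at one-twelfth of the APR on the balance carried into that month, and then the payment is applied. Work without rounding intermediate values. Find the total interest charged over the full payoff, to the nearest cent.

$182.53

Monthly rate r = 17.6%/12 = 1.46667% = 0.0146667.
Payoff takes n = ⌈−ln(1 − rB₀/P)/ln(1+r)⌉ = ⌈4.765⌉ = 5 payments; the last is $712.53.
Total paid = 4·$930.00 + $712.53 = $4,432.53.
Total interest = total paid − principal = $4,432.53 − $4,250.00 = $182.53.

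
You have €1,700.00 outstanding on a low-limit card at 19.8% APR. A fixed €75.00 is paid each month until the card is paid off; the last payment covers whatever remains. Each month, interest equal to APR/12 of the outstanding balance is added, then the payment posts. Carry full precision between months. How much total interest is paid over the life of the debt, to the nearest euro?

Monthly rate r = 19.8%/12 = 1.65% = 0.0165.
Payoff takes n = ⌈−ln(1 − rB₀/P)/ln(1+r)⌉ = ⌈28.622⌉ = 29 payments; the last is €46.77.
Total paid = 28·€75.00 + €46.77 = €2,146.77.
Total interest = total paid − principal = €2,146.77 − €1,700.00 = €446.77.

€447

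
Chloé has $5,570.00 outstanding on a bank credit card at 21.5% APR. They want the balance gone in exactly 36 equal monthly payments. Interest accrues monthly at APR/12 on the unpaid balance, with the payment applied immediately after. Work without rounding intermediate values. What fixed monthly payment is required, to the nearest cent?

Monthly rate r = 21.5%/12 = 1.79167% = 0.0179167.
Level-payment amortization: P = B₀·r / (1 − (1+r)^(−n)) = 5570.00·0.0179167 / (1 − 1.01792^(−36)).
Denominator 1 − (1+r)^(−36) = 0.472333053.
P = 99.7958 / 0.472333053 ≈ 211.28.

$211.28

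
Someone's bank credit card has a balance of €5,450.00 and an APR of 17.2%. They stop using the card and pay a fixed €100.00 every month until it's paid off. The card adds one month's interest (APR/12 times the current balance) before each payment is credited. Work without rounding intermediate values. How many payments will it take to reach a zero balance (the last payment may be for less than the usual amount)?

107 payments

Monthly rate r = 17.2%/12 = 1.43333% = 0.0143333.
Recurrence: B ← B·(1+r) − €100.00.
Month 1: interest €78.12; balance after payment €5,428.12.
Month 2: interest €77.80; balance after payment €5,405.92.
Closed form: n = −ln(1 − rB₀/P)/ln(1+r) = −ln(0.21883)/ln(1.01433) ≈ 106.766, so the balance reaches zero during payment 107.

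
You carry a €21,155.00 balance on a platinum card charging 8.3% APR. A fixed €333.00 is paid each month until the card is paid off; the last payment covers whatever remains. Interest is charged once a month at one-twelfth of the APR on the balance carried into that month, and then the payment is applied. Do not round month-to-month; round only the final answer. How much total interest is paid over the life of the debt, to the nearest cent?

€6,805.34

Monthly rate r = 8.3%/12 = 0.691667% = 0.00691667.
Payoff takes n = ⌈−ln(1 − rB₀/P)/ln(1+r)⌉ = ⌈83.965⌉ = 84 payments; the last is €321.34.
Total paid = 83·€333.00 + €321.34 = €27,960.34.
Total interest = total paid − principal = €27,960.34 − €21,155.00 = €6,805.34.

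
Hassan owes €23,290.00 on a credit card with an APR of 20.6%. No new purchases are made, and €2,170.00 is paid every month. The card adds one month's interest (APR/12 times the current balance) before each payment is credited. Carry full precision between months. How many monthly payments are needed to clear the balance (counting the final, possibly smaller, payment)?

12 payments

Monthly rate r = 20.6%/12 = 1.71667% = 0.0171667.
Recurrence: B ← B·(1+r) − €2,170.00.
Month 1: interest €399.81; balance after payment €21,519.81.
Month 2: interest €369.42; balance after payment €19,719.24.
Closed form: n = −ln(1 − rB₀/P)/ln(1+r) = −ln(0.81575)/ln(1.01717) ≈ 11.964, so the balance reaches zero during payment 12.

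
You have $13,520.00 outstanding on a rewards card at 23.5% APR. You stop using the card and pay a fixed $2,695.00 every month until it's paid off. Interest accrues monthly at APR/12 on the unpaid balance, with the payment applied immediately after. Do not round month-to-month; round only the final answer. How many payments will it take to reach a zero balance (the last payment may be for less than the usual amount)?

Monthly rate r = 23.5%/12 = 1.95833% = 0.0195833.
Recurrence: B ← B·(1+r) − $2,695.00.
Month 1: interest $264.77; balance after payment $11,089.77.
Month 2: interest $217.17; balance after payment $8,611.94.
Month 3: interest $168.65; balance after payment $6,085.59.
Month 4: interest $119.18; balance after payment $3,509.77.
Month 5: interest $68.73; balance after payment $883.50.
Month 6: interest $17.30; balance after payment $0.00.

6 payments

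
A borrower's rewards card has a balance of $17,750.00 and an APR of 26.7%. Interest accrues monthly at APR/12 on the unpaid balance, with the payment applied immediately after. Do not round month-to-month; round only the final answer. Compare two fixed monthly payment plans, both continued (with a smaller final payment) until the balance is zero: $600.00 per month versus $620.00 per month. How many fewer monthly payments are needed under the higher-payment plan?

Monthly rate r = 26.7%/12 = 2.225% = 0.02225.
At $600.00/mo: n = ⌈−ln(1 − rB₀/P)/ln(1+r)⌉ = 49 payments (last $473.42); total interest = total paid − $17,750.00 = $11,523.42.
At $620.00/mo: 47 payments (last $30.23); total interest $10,800.23.
Payments saved = 49 − 47 = 2.

2 fewer payments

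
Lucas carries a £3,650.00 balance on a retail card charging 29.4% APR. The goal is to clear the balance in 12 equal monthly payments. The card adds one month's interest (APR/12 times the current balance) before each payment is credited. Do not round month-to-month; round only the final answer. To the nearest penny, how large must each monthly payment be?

£354.75

Monthly rate r = 29.4%/12 = 2.45% = 0.0245.
Level-payment amortization: P = B₀·r / (1 − (1+r)^(−n)) = 3650.00·0.0245 / (1 − 1.0245^(−12)).
Denominator 1 − (1+r)^(−12) = 0.252077761.
P = 89.425 / 0.252077761 ≈ 354.75.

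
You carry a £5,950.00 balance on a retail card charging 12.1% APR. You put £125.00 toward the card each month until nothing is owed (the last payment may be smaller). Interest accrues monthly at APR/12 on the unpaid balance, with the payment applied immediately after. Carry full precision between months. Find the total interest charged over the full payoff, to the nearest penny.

£2,196.62

Monthly rate r = 12.1%/12 = 1.00833% = 0.0100833.
Payoff takes n = ⌈−ln(1 − rB₀/P)/ln(1+r)⌉ = ⌈65.172⌉ = 66 payments; the last is £21.62.
Total paid = 65·£125.00 + £21.62 = £8,146.62.
Total interest = total paid − principal = £8,146.62 − £5,950.00 = £2,196.62.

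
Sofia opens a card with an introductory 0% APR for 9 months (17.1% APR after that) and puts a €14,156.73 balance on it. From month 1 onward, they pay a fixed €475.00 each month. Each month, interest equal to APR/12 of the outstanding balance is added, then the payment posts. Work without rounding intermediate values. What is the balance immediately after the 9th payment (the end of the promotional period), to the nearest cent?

€9,881.73

Promo months 1–9 at r₀ = 0%/12 = 0; months 10+ at r₁ = 17.1%/12 = 0.01425.
After month 9 (no interest yet): B = €14,156.73 − 9·€475.00 = €9,881.73.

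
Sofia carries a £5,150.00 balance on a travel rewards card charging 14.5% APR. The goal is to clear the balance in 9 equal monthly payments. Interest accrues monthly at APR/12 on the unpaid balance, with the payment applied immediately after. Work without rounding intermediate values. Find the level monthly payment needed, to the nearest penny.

£607.35

Monthly rate r = 14.5%/12 = 1.20833% = 0.0120833.
Level-payment amortization: P = B₀·r / (1 − (1+r)^(−n)) = 5150.00·0.0120833 / (1 − 1.01208^(−9)).
Denominator 1 − (1+r)^(−9) = 0.102460559.
P = 62.2292 / 0.102460559 ≈ 607.35.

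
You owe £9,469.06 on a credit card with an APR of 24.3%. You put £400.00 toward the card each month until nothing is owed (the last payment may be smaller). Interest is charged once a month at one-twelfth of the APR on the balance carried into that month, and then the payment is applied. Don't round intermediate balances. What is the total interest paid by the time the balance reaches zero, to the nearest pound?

Monthly rate r = 24.3%/12 = 2.025% = 0.02025.
Payoff takes n = ⌈−ln(1 − rB₀/P)/ln(1+r)⌉ = ⌈32.558⌉ = 33 payments; the last is £224.29.
Total paid = 32·£400.00 + £224.29 = £13,024.29.
Total interest = total paid − principal = £13,024.29 − £9,469.06 = £3,555.23.

£3,555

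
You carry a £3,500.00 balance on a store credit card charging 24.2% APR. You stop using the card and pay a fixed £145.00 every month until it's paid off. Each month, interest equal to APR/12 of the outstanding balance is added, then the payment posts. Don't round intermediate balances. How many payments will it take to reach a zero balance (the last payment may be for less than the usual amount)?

Monthly rate r = 24.2%/12 = 2.01667% = 0.0201667.
Recurrence: B ← B·(1+r) − £145.00.
Month 1: interest £70.58; balance after payment £3,425.58.
Month 2: interest £69.08; balance after payment £3,349.67.
Closed form: n = −ln(1 − rB₀/P)/ln(1+r) = −ln(0.51322)/ln(1.02017) ≈ 33.409, so the balance reaches zero during payment 34.

34 months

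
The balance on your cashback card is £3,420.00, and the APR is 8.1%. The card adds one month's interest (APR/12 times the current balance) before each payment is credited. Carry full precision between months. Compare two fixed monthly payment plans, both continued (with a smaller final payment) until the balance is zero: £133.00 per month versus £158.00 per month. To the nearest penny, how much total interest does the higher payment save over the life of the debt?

Monthly rate r = 8.1%/12 = 0.675% = 0.00675.
At £133.00/mo: n = ⌈−ln(1 − rB₀/P)/ln(1+r)⌉ = 29 payments (last £45.11); total interest = total paid − £3,420.00 = £349.11.
At £158.00/mo: 24 payments (last £75.80); total interest £289.80.
Interest saved = £349.11 − £289.80 = £59.31.

£59.31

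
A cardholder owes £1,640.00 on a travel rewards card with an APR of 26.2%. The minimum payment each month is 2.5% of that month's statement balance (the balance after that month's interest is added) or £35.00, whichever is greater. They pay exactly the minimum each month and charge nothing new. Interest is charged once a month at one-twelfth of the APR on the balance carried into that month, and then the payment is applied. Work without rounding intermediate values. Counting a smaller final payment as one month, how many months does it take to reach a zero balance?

Monthly rate r = 26.2%/12 = 2.18333% = 0.0218333.
While 2.5% of the post-interest balance exceeds £35.00, each month B ← (B·(1+r))·(1 − 0.025), i.e. B shrinks by the factor (1+r)·0.975 = 0.99629.
This holds for months 1–49. Entering month 50 the balance is £1,366.76; 2.5% of the post-interest balance is now below £35.00, so the flat £35.00 minimum applies from here.
From month 50 a fixed £35.00 at rate r clears £1,366.76 in 89 more payments. Total: 49 + 89 = 138 months.

138 months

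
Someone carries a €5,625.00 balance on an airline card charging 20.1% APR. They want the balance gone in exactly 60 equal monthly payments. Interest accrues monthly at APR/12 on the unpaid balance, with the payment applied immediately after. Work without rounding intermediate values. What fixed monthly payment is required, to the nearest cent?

€149.34

Monthly rate r = 20.1%/12 = 1.675% = 0.01675.
Level-payment amortization: P = B₀·r / (1 − (1+r)^(−n)) = 5625.00·0.01675 / (1 − 1.01675^(−60)).
Denominator 1 − (1+r)^(−60) = 0.630895674.
P = 94.2188 / 0.630895674 ≈ 149.34.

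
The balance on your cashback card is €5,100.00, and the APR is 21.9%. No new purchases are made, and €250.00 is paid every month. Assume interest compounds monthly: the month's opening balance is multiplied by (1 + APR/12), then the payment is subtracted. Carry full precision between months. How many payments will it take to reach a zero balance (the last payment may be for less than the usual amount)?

Monthly rate r = 21.9%/12 = 1.825% = 0.01825.
Recurrence: B ← B·(1+r) − €250.00.
Month 1: interest €93.07; balance after payment €4,943.07.
Month 2: interest €90.21; balance after payment €4,783.29.
Closed form: n = −ln(1 − rB₀/P)/ln(1+r) = −ln(0.6277)/ln(1.01825) ≈ 25.750, so the balance reaches zero during payment 26.

26 months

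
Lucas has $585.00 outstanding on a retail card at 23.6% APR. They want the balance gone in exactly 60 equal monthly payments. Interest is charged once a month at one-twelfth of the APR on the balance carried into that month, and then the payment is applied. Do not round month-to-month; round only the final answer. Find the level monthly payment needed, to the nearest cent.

Monthly rate r = 23.6%/12 = 1.96667% = 0.0196667.
Level-payment amortization: P = B₀·r / (1 − (1+r)^(−n)) = 585.00·0.0196667 / (1 − 1.01967^(−60)).
Denominator 1 − (1+r)^(−60) = 0.68918164.
P = 11.505 / 0.68918164 ≈ 16.69.

$16.69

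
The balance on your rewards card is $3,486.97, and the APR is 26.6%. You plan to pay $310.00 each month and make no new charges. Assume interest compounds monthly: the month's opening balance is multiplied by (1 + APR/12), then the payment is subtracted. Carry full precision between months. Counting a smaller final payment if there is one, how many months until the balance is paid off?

Monthly rate r = 26.6%/12 = 2.21667% = 0.0221667.
Recurrence: B ← B·(1+r) − $310.00.
Month 1: interest $77.29; balance after payment $3,254.26.
Month 2: interest $72.14; balance after payment $3,016.40.
Closed form: n = −ln(1 − rB₀/P)/ln(1+r) = −ln(0.75066)/ln(1.02217) ≈ 13.081, so the balance reaches zero during payment 14.

14 months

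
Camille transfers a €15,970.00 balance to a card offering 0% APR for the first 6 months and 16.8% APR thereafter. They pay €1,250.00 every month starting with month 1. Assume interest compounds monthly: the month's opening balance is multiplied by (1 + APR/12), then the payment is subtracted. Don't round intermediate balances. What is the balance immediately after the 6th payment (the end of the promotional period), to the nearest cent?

€8,470.00

Promo months 1–6 at r₀ = 0%/12 = 0; months 7+ at r₁ = 16.8%/12 = 0.014.
After month 6 (no interest yet): B = €15,970.00 − 6·€1,250.00 = €8,470.00.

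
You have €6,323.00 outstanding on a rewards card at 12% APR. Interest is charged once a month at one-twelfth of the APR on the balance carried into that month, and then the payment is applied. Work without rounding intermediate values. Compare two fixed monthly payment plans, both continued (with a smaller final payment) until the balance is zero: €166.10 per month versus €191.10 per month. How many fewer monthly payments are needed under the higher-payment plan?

8 fewer payments

Monthly rate r = 12%/12 = 1% = 0.01.
At €166.10/mo: n = ⌈−ln(1 − rB₀/P)/ln(1+r)⌉ = 49 payments (last €25.28); total interest = total paid − €6,323.00 = €1,675.08.
At €191.10/mo: 41 payments (last €72.62); total interest €1,393.62.
Payments saved = 49 − 41 = 8.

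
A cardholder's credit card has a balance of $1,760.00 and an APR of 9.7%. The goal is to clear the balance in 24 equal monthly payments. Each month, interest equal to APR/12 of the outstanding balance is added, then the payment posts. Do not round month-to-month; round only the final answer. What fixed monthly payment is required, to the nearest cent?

Monthly rate r = 9.7%/12 = 0.808333% = 0.00808333.
Level-payment amortization: P = B₀·r / (1 − (1+r)^(−n)) = 1760.00·0.00808333 / (1 − 1.00808^(−24)).
Denominator 1 − (1+r)^(−24) = 0.175699488.
P = 14.2267 / 0.175699488 ≈ 80.97.

$80.97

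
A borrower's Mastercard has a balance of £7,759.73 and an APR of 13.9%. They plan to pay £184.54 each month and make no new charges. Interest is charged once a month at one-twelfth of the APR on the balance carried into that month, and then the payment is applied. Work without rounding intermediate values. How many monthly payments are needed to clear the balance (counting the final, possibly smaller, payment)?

Monthly rate r = 13.9%/12 = 1.15833% = 0.0115833.
Recurrence: B ← B·(1+r) − £184.54.
Month 1: interest £89.88; balance after payment £7,665.07.
Month 2: interest £88.79; balance after payment £7,569.32.
Closed form: n = −ln(1 − rB₀/P)/ln(1+r) = −ln(0.51293)/ln(1.01158) ≈ 57.969, so the balance reaches zero during payment 58.

58 months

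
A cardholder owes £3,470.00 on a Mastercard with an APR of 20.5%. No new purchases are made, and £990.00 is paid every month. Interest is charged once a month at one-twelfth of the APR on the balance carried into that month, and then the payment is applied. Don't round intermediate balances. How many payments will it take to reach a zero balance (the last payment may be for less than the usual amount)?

Monthly rate r = 20.5%/12 = 1.70833% = 0.0170833.
Recurrence: B ← B·(1+r) − £990.00.
Month 1: interest £59.28; balance after payment £2,539.28.
Month 2: interest £43.38; balance after payment £1,592.66.
Month 3: interest £27.21; balance after payment £629.87.
Month 4: interest £10.76; balance after payment £0.00.

4 months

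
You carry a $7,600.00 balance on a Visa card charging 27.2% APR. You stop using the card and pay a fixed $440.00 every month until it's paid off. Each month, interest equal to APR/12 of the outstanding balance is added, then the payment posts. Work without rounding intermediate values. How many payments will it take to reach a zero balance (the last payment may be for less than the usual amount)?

23 payments

Monthly rate r = 27.2%/12 = 2.26667% = 0.0226667.
Recurrence: B ← B·(1+r) − $440.00.
Month 1: interest $172.27; balance after payment $7,332.27.
Month 2: interest $166.20; balance after payment $7,058.46.
Closed form: n = −ln(1 − rB₀/P)/ln(1+r) = −ln(0.60848)/ln(1.02267) ≈ 22.164, so the balance reaches zero during payment 23.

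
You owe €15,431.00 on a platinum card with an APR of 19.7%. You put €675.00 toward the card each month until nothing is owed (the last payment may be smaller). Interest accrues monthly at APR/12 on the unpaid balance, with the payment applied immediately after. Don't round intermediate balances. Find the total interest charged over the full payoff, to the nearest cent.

€4,072.45

Monthly rate r = 19.7%/12 = 1.64167% = 0.0164167.
Payoff takes n = ⌈−ln(1 − rB₀/P)/ln(1+r)⌉ = ⌈28.893⌉ = 29 payments; the last is €603.45.
Total paid = 28·€675.00 + €603.45 = €19,503.45.
Total interest = total paid − principal = €19,503.45 − €15,431.00 = €4,072.45.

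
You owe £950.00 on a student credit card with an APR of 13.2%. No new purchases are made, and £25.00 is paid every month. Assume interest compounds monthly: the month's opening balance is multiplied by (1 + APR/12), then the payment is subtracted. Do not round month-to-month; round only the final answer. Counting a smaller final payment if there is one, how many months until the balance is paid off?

50 payments

Monthly rate r = 13.2%/12 = 1.1% = 0.011.
Recurrence: B ← B·(1+r) − £25.00.
Month 1: interest £10.45; balance after payment £935.45.
Month 2: interest £10.29; balance after payment £920.74.
Closed form: n = −ln(1 − rB₀/P)/ln(1+r) = −ln(0.582)/ln(1.011) ≈ 49.478, so the balance reaches zero during payment 50.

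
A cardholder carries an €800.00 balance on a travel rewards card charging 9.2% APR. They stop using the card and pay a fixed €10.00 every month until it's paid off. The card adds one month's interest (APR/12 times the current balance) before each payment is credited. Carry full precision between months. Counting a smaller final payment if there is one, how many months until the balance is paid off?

125 months

Monthly rate r = 9.2%/12 = 0.766667% = 0.00766667.
Recurrence: B ← B·(1+r) − €10.00.
Month 1: interest €6.13; balance after payment €796.13.
Month 2: interest €6.10; balance after payment €792.24.
Closed form: n = −ln(1 − rB₀/P)/ln(1+r) = −ln(0.38667)/ln(1.00767) ≈ 124.413, so the balance reaches zero during payment 125.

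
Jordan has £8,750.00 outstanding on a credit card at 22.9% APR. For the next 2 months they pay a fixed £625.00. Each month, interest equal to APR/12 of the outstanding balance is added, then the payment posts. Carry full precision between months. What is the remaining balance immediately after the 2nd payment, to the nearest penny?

Monthly rate r = 22.9%/12 = 1.90833% = 0.0190833.
Each month: B ← B·(1+r) − £625.00.
Month 1: interest £166.98; balance after payment £8,291.98.
Month 2: interest £158.24; balance after payment £7,825.22.

£7,825.22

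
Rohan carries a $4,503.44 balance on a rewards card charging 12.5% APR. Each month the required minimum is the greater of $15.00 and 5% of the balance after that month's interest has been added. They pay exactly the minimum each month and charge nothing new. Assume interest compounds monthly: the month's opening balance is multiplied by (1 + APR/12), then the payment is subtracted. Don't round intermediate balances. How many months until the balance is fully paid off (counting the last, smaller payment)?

Monthly rate r = 12.5%/12 = 1.04167% = 0.0104167.
While 5% of the post-interest balance exceeds $15.00, each month B ← (B·(1+r))·(1 − 0.05), i.e. B shrinks by the factor (1+r)·0.95 = 0.9599.
This holds for months 1–67. Entering month 68 the balance is $290.11; 5% of the post-interest balance is now below $15.00, so the flat $15.00 minimum applies from here.
From month 68 a fixed $15.00 at rate r clears $290.11 in 22 more payments. Total: 67 + 22 = 89 months.

89 months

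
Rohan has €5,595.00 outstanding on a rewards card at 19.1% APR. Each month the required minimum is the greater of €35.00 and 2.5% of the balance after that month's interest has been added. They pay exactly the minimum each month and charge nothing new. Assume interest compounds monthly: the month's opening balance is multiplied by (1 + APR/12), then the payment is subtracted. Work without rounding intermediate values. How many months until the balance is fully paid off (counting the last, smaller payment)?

Monthly rate r = 19.1%/12 = 1.59167% = 0.0159167.
While 2.5% of the post-interest balance exceeds €35.00, each month B ← (B·(1+r))·(1 − 0.025), i.e. B shrinks by the factor (1+r)·0.975 = 0.99052.
This holds for months 1–148. Entering month 149 the balance is €1,366.09; 2.5% of the post-interest balance is now below €35.00, so the flat €35.00 minimum applies from here.
From month 149 a fixed €35.00 at rate r clears €1,366.09 in 62 more payments. Total: 148 + 62 = 210 months.

210 months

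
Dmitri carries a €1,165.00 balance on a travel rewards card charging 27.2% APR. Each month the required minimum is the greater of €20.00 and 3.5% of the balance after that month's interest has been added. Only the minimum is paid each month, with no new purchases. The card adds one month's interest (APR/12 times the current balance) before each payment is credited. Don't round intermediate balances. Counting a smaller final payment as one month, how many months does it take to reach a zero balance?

Monthly rate r = 27.2%/12 = 2.26667% = 0.0226667.
While 3.5% of the post-interest balance exceeds €20.00, each month B ← (B·(1+r))·(1 − 0.035), i.e. B shrinks by the factor (1+r)·0.965 = 0.98687.
This holds for months 1–56. Entering month 57 the balance is €555.86; 3.5% of the post-interest balance is now below €20.00, so the flat €20.00 minimum applies from here.
From month 57 a fixed €20.00 at rate r clears €555.86 in 45 more payments. Total: 56 + 45 = 101 months.

101 months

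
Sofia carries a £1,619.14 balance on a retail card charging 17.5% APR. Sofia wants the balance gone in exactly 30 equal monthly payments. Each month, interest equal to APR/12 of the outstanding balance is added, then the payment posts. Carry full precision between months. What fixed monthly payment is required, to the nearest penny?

Monthly rate r = 17.5%/12 = 1.45833% = 0.0145833.
Level-payment amortization: P = B₀·r / (1 − (1+r)^(−n)) = 1619.14·0.0145833 / (1 − 1.01458^(−30)).
Denominator 1 − (1+r)^(−30) = 0.35230837.
P = 23.6125 / 0.35230837 ≈ 67.02.

£67.02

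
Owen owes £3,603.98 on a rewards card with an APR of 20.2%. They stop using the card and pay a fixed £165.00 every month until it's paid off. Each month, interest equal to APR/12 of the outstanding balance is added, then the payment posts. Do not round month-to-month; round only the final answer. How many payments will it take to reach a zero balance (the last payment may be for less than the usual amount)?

28 months

Monthly rate r = 20.2%/12 = 1.68333% = 0.0168333.
Recurrence: B ← B·(1+r) − £165.00.
Month 1: interest £60.67; balance after payment £3,499.65.
Month 2: interest £58.91; balance after payment £3,393.56.
Closed form: n = −ln(1 − rB₀/P)/ln(1+r) = −ln(0.63232)/ln(1.01683) ≈ 27.458, so the balance reaches zero during payment 28.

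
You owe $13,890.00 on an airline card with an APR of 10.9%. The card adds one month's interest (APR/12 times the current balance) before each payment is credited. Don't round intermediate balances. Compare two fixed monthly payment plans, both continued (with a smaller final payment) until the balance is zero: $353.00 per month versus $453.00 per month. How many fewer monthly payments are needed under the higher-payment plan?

Monthly rate r = 10.9%/12 = 0.908333% = 0.00908333.
At $353.00/mo: n = ⌈−ln(1 − rB₀/P)/ln(1+r)⌉ = 49 payments (last $321.20); total interest = total paid − $13,890.00 = $3,375.20.
At $453.00/mo: 37 payments (last $46.30); total interest $2,464.30.
Payments saved = 49 − 37 = 12.

12 fewer payments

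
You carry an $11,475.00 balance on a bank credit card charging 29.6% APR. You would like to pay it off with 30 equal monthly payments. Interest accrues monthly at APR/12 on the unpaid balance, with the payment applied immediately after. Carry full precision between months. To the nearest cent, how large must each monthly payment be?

Monthly rate r = 29.6%/12 = 2.46667% = 0.0246667.
Level-payment amortization: P = B₀·r / (1 − (1+r)^(−n)) = 11475.00·0.0246667 / (1 − 1.02467^(−30)).
Denominator 1 − (1+r)^(−30) = 0.51858264.
P = 283.05 / 0.51858264 ≈ 545.81.

$545.81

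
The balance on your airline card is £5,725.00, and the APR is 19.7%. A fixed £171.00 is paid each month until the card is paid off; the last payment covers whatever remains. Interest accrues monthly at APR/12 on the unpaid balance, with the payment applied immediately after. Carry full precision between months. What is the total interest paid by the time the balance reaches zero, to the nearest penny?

Monthly rate r = 19.7%/12 = 1.64167% = 0.0164167.
Payoff takes n = ⌈−ln(1 − rB₀/P)/ln(1+r)⌉ = ⌈48.987⌉ = 49 payments; the last is £168.75.
Total paid = 48·£171.00 + £168.75 = £8,376.75.
Total interest = total paid − principal = £8,376.75 − £5,725.00 = £2,651.75.

£2,651.75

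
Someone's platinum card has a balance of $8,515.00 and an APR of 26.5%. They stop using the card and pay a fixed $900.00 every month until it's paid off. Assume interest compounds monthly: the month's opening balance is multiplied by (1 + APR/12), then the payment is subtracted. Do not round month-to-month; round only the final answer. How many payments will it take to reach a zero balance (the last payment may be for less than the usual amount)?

Monthly rate r = 26.5%/12 = 2.20833% = 0.0220833.
Recurrence: B ← B·(1+r) − $900.00.
Month 1: interest $188.04; balance after payment $7,803.04.
Month 2: interest $172.32; balance after payment $7,075.36.
Closed form: n = −ln(1 − rB₀/P)/ln(1+r) = −ln(0.79107)/ln(1.02208) ≈ 10.730, so the balance reaches zero during payment 11.

11 months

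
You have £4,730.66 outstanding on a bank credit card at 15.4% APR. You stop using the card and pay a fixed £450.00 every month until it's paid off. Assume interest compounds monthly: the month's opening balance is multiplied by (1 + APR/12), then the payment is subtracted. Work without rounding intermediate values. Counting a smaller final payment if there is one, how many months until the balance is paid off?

Monthly rate r = 15.4%/12 = 1.28333% = 0.0128333.
Recurrence: B ← B·(1+r) − £450.00.
Month 1: interest £60.71; balance after payment £4,341.37.
Month 2: interest £55.71; balance after payment £3,947.08.
Closed form: n = −ln(1 − rB₀/P)/ln(1+r) = −ln(0.86509)/ln(1.01283) ≈ 11.365, so the balance reaches zero during payment 12.

12 months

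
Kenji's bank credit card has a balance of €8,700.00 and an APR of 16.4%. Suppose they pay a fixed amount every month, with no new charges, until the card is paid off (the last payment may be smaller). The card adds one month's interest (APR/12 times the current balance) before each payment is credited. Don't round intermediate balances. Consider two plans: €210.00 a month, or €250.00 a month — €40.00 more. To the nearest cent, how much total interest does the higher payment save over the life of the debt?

€1,031.78

Monthly rate r = 16.4%/12 = 1.36667% = 0.0136667.
At €210.00/mo: n = ⌈−ln(1 − rB₀/P)/ln(1+r)⌉ = 62 payments (last €110.64); total interest = total paid − €8,700.00 = €4,220.64.
At €250.00/mo: 48 payments (last €138.86); total interest €3,188.86.
Interest saved = €4,220.64 − €3,188.86 = €1,031.78.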